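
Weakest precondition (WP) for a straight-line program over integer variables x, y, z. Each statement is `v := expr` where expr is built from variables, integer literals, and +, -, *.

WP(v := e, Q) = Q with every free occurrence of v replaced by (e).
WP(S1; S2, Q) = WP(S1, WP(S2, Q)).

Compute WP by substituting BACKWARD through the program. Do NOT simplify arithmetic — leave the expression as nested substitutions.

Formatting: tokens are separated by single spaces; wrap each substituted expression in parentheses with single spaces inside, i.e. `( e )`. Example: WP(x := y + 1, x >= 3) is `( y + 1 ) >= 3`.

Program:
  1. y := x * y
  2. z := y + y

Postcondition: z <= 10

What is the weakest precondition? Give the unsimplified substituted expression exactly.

post: z <= 10
stmt 2: z := y + y  -- replace 1 occurrence(s) of z with (y + y)
  => ( y + y ) <= 10
stmt 1: y := x * y  -- replace 2 occurrence(s) of y with (x * y)
  => ( ( x * y ) + ( x * y ) ) <= 10

Answer: ( ( x * y ) + ( x * y ) ) <= 10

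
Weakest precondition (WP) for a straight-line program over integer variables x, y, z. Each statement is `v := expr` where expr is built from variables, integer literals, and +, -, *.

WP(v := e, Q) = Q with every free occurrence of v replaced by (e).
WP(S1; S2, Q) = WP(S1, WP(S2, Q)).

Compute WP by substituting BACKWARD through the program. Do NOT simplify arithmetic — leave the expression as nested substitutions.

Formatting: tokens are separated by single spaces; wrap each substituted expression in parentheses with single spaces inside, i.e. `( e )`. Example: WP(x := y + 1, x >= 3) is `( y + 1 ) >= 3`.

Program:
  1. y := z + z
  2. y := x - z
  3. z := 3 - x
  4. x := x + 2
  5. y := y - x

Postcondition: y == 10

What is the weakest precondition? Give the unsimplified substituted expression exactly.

post: y == 10
stmt 5: y := y - x  -- replace 1 occurrence(s) of y with (y - x)
  => ( y - x ) == 10
stmt 4: x := x + 2  -- replace 1 occurrence(s) of x with (x + 2)
  => ( y - ( x + 2 ) ) == 10
stmt 3: z := 3 - x  -- replace 0 occurrence(s) of z with (3 - x)
  => ( y - ( x + 2 ) ) == 10
stmt 2: y := x - z  -- replace 1 occurrence(s) of y with (x - z)
  => ( ( x - z ) - ( x + 2 ) ) == 10
stmt 1: y := z + z  -- replace 0 occurrence(s) of y with (z + z)
  => ( ( x - z ) - ( x + 2 ) ) == 10

Answer: ( ( x - z ) - ( x + 2 ) ) == 10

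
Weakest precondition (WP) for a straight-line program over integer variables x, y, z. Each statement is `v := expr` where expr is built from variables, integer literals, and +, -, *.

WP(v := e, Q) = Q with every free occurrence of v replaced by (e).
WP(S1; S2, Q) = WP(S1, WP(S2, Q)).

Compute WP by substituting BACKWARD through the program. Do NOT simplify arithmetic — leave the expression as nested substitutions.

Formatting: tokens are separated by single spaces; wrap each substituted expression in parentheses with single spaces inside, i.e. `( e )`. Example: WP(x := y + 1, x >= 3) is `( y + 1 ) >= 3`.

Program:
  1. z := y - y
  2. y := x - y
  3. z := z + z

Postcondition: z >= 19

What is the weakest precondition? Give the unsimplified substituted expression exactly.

Answer: ( ( y - y ) + ( y - y ) ) >= 19

Derivation:
post: z >= 19
stmt 3: z := z + z  -- replace 1 occurrence(s) of z with (z + z)
  => ( z + z ) >= 19
stmt 2: y := x - y  -- replace 0 occurrence(s) of y with (x - y)
  => ( z + z ) >= 19
stmt 1: z := y - y  -- replace 2 occurrence(s) of z with (y - y)
  => ( ( y - y ) + ( y - y ) ) >= 19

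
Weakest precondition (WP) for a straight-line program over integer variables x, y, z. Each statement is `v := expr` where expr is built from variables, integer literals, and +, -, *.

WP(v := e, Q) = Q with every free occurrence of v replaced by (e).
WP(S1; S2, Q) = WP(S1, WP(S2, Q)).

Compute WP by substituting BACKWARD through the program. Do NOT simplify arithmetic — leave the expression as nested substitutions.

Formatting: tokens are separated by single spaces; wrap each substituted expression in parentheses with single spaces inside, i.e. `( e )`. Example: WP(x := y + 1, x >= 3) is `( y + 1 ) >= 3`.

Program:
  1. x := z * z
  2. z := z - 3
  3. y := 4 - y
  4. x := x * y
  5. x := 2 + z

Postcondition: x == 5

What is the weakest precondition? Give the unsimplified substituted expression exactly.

Answer: ( 2 + ( z - 3 ) ) == 5

Derivation:
post: x == 5
stmt 5: x := 2 + z  -- replace 1 occurrence(s) of x with (2 + z)
  => ( 2 + z ) == 5
stmt 4: x := x * y  -- replace 0 occurrence(s) of x with (x * y)
  => ( 2 + z ) == 5
stmt 3: y := 4 - y  -- replace 0 occurrence(s) of y with (4 - y)
  => ( 2 + z ) == 5
stmt 2: z := z - 3  -- replace 1 occurrence(s) of z with (z - 3)
  => ( 2 + ( z - 3 ) ) == 5
stmt 1: x := z * z  -- replace 0 occurrence(s) of x with (z * z)
  => ( 2 + ( z - 3 ) ) == 5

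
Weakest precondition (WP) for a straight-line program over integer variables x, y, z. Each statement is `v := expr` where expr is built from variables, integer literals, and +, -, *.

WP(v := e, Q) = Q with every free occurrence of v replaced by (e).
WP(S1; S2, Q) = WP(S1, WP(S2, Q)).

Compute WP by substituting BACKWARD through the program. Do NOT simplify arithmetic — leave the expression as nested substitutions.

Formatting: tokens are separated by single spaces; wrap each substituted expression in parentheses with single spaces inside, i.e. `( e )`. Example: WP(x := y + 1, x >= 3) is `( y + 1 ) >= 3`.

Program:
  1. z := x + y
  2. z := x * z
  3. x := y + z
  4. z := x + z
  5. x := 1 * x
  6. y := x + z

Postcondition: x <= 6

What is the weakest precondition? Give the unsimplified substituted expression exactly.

post: x <= 6
stmt 6: y := x + z  -- replace 0 occurrence(s) of y with (x + z)
  => x <= 6
stmt 5: x := 1 * x  -- replace 1 occurrence(s) of x with (1 * x)
  => ( 1 * x ) <= 6
stmt 4: z := x + z  -- replace 0 occurrence(s) of z with (x + z)
  => ( 1 * x ) <= 6
stmt 3: x := y + z  -- replace 1 occurrence(s) of x with (y + z)
  => ( 1 * ( y + z ) ) <= 6
stmt 2: z := x * z  -- replace 1 occurrence(s) of z with (x * z)
  => ( 1 * ( y + ( x * z ) ) ) <= 6
stmt 1: z := x + y  -- replace 1 occurrence(s) of z with (x + y)
  => ( 1 * ( y + ( x * ( x + y ) ) ) ) <= 6

Answer: ( 1 * ( y + ( x * ( x + y ) ) ) ) <= 6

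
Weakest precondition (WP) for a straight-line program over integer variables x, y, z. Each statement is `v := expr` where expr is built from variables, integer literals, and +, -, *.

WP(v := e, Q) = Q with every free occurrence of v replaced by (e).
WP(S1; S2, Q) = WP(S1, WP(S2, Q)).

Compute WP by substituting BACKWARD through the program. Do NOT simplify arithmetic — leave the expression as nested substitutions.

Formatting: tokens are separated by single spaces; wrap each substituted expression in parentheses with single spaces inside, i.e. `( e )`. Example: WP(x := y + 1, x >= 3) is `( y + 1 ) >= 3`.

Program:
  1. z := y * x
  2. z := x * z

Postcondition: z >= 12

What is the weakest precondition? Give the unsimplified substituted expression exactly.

post: z >= 12
stmt 2: z := x * z  -- replace 1 occurrence(s) of z with (x * z)
  => ( x * z ) >= 12
stmt 1: z := y * x  -- replace 1 occurrence(s) of z with (y * x)
  => ( x * ( y * x ) ) >= 12

Answer: ( x * ( y * x ) ) >= 12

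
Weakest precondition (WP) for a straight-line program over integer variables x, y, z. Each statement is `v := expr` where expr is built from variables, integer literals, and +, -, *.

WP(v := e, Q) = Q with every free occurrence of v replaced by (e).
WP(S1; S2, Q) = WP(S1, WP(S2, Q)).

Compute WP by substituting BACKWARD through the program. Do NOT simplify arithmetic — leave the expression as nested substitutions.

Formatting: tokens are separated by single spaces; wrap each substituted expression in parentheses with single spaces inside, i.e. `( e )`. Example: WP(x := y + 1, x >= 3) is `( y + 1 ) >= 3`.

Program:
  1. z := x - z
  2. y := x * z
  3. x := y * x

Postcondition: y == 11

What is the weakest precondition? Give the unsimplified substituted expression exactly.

post: y == 11
stmt 3: x := y * x  -- replace 0 occurrence(s) of x with (y * x)
  => y == 11
stmt 2: y := x * z  -- replace 1 occurrence(s) of y with (x * z)
  => ( x * z ) == 11
stmt 1: z := x - z  -- replace 1 occurrence(s) of z with (x - z)
  => ( x * ( x - z ) ) == 11

Answer: ( x * ( x - z ) ) == 11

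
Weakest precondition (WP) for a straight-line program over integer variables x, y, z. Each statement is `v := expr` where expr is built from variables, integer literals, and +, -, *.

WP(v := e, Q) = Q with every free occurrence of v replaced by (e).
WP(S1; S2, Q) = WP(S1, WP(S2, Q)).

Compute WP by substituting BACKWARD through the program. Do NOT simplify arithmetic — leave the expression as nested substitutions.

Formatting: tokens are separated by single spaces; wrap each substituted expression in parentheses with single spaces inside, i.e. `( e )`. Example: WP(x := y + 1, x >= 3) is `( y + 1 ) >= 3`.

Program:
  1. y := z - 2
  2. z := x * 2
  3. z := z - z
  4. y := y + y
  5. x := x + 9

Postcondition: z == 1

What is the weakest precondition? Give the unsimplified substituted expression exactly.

post: z == 1
stmt 5: x := x + 9  -- replace 0 occurrence(s) of x with (x + 9)
  => z == 1
stmt 4: y := y + y  -- replace 0 occurrence(s) of y with (y + y)
  => z == 1
stmt 3: z := z - z  -- replace 1 occurrence(s) of z with (z - z)
  => ( z - z ) == 1
stmt 2: z := x * 2  -- replace 2 occurrence(s) of z with (x * 2)
  => ( ( x * 2 ) - ( x * 2 ) ) == 1
stmt 1: y := z - 2  -- replace 0 occurrence(s) of y with (z - 2)
  => ( ( x * 2 ) - ( x * 2 ) ) == 1

Answer: ( ( x * 2 ) - ( x * 2 ) ) == 1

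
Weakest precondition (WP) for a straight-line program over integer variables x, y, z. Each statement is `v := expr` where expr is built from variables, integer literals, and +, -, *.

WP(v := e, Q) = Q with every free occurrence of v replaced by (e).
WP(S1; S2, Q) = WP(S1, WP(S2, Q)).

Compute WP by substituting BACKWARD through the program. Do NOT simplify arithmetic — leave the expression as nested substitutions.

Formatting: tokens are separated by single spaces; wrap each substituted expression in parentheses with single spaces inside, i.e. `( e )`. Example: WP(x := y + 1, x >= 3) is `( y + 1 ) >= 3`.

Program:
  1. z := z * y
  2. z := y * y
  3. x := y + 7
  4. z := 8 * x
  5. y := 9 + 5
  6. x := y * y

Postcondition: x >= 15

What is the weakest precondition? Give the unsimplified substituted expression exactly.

Answer: ( ( 9 + 5 ) * ( 9 + 5 ) ) >= 15

Derivation:
post: x >= 15
stmt 6: x := y * y  -- replace 1 occurrence(s) of x with (y * y)
  => ( y * y ) >= 15
stmt 5: y := 9 + 5  -- replace 2 occurrence(s) of y with (9 + 5)
  => ( ( 9 + 5 ) * ( 9 + 5 ) ) >= 15
stmt 4: z := 8 * x  -- replace 0 occurrence(s) of z with (8 * x)
  => ( ( 9 + 5 ) * ( 9 + 5 ) ) >= 15
stmt 3: x := y + 7  -- replace 0 occurrence(s) of x with (y + 7)
  => ( ( 9 + 5 ) * ( 9 + 5 ) ) >= 15
stmt 2: z := y * y  -- replace 0 occurrence(s) of z with (y * y)
  => ( ( 9 + 5 ) * ( 9 + 5 ) ) >= 15
stmt 1: z := z * y  -- replace 0 occurrence(s) of z with (z * y)
  => ( ( 9 + 5 ) * ( 9 + 5 ) ) >= 15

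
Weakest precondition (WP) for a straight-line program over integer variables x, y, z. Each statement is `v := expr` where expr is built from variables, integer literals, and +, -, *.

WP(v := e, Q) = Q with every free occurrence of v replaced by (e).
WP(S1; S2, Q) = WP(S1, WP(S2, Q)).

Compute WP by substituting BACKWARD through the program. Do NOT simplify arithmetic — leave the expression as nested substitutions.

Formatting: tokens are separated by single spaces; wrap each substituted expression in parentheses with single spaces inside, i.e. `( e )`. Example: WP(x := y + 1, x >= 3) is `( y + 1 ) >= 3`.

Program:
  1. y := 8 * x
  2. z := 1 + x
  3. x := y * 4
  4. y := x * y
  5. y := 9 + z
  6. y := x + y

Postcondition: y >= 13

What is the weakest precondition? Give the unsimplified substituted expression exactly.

post: y >= 13
stmt 6: y := x + y  -- replace 1 occurrence(s) of y with (x + y)
  => ( x + y ) >= 13
stmt 5: y := 9 + z  -- replace 1 occurrence(s) of y with (9 + z)
  => ( x + ( 9 + z ) ) >= 13
stmt 4: y := x * y  -- replace 0 occurrence(s) of y with (x * y)
  => ( x + ( 9 + z ) ) >= 13
stmt 3: x := y * 4  -- replace 1 occurrence(s) of x with (y * 4)
  => ( ( y * 4 ) + ( 9 + z ) ) >= 13
stmt 2: z := 1 + x  -- replace 1 occurrence(s) of z with (1 + x)
  => ( ( y * 4 ) + ( 9 + ( 1 + x ) ) ) >= 13
stmt 1: y := 8 * x  -- replace 1 occurrence(s) of y with (8 * x)
  => ( ( ( 8 * x ) * 4 ) + ( 9 + ( 1 + x ) ) ) >= 13

Answer: ( ( ( 8 * x ) * 4 ) + ( 9 + ( 1 + x ) ) ) >= 13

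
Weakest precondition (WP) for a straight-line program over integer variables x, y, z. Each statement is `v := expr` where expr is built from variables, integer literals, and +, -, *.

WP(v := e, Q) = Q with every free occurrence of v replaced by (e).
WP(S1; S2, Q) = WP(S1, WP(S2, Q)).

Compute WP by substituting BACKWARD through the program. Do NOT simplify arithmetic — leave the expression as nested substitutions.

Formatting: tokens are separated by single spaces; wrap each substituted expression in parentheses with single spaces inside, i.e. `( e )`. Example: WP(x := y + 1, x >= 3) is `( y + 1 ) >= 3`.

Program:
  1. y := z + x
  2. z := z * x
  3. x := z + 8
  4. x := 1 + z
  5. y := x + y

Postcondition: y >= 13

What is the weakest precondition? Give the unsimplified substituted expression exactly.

post: y >= 13
stmt 5: y := x + y  -- replace 1 occurrence(s) of y with (x + y)
  => ( x + y ) >= 13
stmt 4: x := 1 + z  -- replace 1 occurrence(s) of x with (1 + z)
  => ( ( 1 + z ) + y ) >= 13
stmt 3: x := z + 8  -- replace 0 occurrence(s) of x with (z + 8)
  => ( ( 1 + z ) + y ) >= 13
stmt 2: z := z * x  -- replace 1 occurrence(s) of z with (z * x)
  => ( ( 1 + ( z * x ) ) + y ) >= 13
stmt 1: y := z + x  -- replace 1 occurrence(s) of y with (z + x)
  => ( ( 1 + ( z * x ) ) + ( z + x ) ) >= 13

Answer: ( ( 1 + ( z * x ) ) + ( z + x ) ) >= 13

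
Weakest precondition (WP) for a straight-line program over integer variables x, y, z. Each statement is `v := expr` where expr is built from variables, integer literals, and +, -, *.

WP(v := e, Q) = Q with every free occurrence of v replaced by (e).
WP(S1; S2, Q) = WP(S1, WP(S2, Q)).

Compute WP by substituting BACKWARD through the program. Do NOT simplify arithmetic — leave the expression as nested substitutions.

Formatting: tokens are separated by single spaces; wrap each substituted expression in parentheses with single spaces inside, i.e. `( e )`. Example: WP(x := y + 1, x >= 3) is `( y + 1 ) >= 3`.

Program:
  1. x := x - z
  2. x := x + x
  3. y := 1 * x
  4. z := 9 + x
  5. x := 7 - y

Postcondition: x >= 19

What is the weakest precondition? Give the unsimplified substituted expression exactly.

post: x >= 19
stmt 5: x := 7 - y  -- replace 1 occurrence(s) of x with (7 - y)
  => ( 7 - y ) >= 19
stmt 4: z := 9 + x  -- replace 0 occurrence(s) of z with (9 + x)
  => ( 7 - y ) >= 19
stmt 3: y := 1 * x  -- replace 1 occurrence(s) of y with (1 * x)
  => ( 7 - ( 1 * x ) ) >= 19
stmt 2: x := x + x  -- replace 1 occurrence(s) of x with (x + x)
  => ( 7 - ( 1 * ( x + x ) ) ) >= 19
stmt 1: x := x - z  -- replace 2 occurrence(s) of x with (x - z)
  => ( 7 - ( 1 * ( ( x - z ) + ( x - z ) ) ) ) >= 19

Answer: ( 7 - ( 1 * ( ( x - z ) + ( x - z ) ) ) ) >= 19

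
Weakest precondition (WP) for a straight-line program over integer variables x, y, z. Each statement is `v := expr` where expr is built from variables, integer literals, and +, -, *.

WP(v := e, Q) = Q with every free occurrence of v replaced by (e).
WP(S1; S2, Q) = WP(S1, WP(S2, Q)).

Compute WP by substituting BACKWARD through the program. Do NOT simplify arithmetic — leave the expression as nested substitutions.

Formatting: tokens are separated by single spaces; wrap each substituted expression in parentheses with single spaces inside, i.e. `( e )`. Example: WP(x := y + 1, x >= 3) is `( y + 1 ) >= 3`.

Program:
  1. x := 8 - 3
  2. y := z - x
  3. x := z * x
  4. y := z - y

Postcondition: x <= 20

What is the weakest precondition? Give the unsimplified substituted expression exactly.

Answer: ( z * ( 8 - 3 ) ) <= 20

Derivation:
post: x <= 20
stmt 4: y := z - y  -- replace 0 occurrence(s) of y with (z - y)
  => x <= 20
stmt 3: x := z * x  -- replace 1 occurrence(s) of x with (z * x)
  => ( z * x ) <= 20
stmt 2: y := z - x  -- replace 0 occurrence(s) of y with (z - x)
  => ( z * x ) <= 20
stmt 1: x := 8 - 3  -- replace 1 occurrence(s) of x with (8 - 3)
  => ( z * ( 8 - 3 ) ) <= 20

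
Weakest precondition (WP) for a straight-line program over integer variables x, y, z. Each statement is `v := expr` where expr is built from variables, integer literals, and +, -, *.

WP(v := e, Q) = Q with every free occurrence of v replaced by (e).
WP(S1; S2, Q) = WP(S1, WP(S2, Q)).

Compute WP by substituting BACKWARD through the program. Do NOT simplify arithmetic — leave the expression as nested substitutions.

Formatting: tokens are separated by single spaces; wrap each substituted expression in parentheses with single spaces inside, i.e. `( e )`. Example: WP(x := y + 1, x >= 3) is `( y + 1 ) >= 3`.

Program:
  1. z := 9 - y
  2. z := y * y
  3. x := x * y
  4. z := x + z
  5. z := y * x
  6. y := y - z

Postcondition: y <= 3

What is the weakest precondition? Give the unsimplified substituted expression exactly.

Answer: ( y - ( y * ( x * y ) ) ) <= 3

Derivation:
post: y <= 3
stmt 6: y := y - z  -- replace 1 occurrence(s) of y with (y - z)
  => ( y - z ) <= 3
stmt 5: z := y * x  -- replace 1 occurrence(s) of z with (y * x)
  => ( y - ( y * x ) ) <= 3
stmt 4: z := x + z  -- replace 0 occurrence(s) of z with (x + z)
  => ( y - ( y * x ) ) <= 3
stmt 3: x := x * y  -- replace 1 occurrence(s) of x with (x * y)
  => ( y - ( y * ( x * y ) ) ) <= 3
stmt 2: z := y * y  -- replace 0 occurrence(s) of z with (y * y)
  => ( y - ( y * ( x * y ) ) ) <= 3
stmt 1: z := 9 - y  -- replace 0 occurrence(s) of z with (9 - y)
  => ( y - ( y * ( x * y ) ) ) <= 3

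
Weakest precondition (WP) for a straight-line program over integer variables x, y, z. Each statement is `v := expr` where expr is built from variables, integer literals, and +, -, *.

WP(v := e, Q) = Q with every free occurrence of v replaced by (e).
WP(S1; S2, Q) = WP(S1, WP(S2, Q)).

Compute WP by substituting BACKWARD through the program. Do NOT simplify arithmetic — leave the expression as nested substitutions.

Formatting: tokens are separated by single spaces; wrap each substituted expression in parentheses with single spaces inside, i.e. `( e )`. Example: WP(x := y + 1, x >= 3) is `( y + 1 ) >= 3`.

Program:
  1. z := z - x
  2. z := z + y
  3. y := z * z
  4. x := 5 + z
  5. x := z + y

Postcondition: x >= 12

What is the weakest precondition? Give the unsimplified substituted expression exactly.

post: x >= 12
stmt 5: x := z + y  -- replace 1 occurrence(s) of x with (z + y)
  => ( z + y ) >= 12
stmt 4: x := 5 + z  -- replace 0 occurrence(s) of x with (5 + z)
  => ( z + y ) >= 12
stmt 3: y := z * z  -- replace 1 occurrence(s) of y with (z * z)
  => ( z + ( z * z ) ) >= 12
stmt 2: z := z + y  -- replace 3 occurrence(s) of z with (z + y)
  => ( ( z + y ) + ( ( z + y ) * ( z + y ) ) ) >= 12
stmt 1: z := z - x  -- replace 3 occurrence(s) of z with (z - x)
  => ( ( ( z - x ) + y ) + ( ( ( z - x ) + y ) * ( ( z - x ) + y ) ) ) >= 12

Answer: ( ( ( z - x ) + y ) + ( ( ( z - x ) + y ) * ( ( z - x ) + y ) ) ) >= 12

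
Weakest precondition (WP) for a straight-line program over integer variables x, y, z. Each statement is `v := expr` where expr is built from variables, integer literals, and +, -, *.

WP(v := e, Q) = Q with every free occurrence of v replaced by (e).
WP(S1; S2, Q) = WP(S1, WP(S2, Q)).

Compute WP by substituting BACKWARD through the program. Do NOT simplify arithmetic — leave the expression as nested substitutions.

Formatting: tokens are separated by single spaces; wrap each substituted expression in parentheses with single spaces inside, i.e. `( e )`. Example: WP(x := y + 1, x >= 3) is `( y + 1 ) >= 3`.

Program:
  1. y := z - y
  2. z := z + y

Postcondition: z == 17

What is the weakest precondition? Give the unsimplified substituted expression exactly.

Answer: ( z + ( z - y ) ) == 17

Derivation:
post: z == 17
stmt 2: z := z + y  -- replace 1 occurrence(s) of z with (z + y)
  => ( z + y ) == 17
stmt 1: y := z - y  -- replace 1 occurrence(s) of y with (z - y)
  => ( z + ( z - y ) ) == 17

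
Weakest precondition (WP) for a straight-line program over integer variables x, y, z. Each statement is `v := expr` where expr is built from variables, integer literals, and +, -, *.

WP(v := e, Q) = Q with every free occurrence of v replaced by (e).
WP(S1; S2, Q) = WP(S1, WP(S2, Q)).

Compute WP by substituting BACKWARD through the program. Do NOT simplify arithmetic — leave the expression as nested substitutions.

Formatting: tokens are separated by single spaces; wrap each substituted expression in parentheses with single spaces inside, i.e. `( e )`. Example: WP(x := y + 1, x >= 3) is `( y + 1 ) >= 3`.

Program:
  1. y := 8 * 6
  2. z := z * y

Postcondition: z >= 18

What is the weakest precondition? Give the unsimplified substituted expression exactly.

post: z >= 18
stmt 2: z := z * y  -- replace 1 occurrence(s) of z with (z * y)
  => ( z * y ) >= 18
stmt 1: y := 8 * 6  -- replace 1 occurrence(s) of y with (8 * 6)
  => ( z * ( 8 * 6 ) ) >= 18

Answer: ( z * ( 8 * 6 ) ) >= 18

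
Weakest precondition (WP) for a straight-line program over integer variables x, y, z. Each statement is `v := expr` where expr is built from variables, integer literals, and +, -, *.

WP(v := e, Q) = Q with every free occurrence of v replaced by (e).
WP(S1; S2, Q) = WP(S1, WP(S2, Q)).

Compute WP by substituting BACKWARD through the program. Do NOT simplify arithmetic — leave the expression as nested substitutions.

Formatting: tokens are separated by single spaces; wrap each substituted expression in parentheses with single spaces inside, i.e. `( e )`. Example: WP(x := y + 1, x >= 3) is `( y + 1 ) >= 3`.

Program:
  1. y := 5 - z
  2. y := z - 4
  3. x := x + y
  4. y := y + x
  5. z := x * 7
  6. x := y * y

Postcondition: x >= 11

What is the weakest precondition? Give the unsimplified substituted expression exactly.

post: x >= 11
stmt 6: x := y * y  -- replace 1 occurrence(s) of x with (y * y)
  => ( y * y ) >= 11
stmt 5: z := x * 7  -- replace 0 occurrence(s) of z with (x * 7)
  => ( y * y ) >= 11
stmt 4: y := y + x  -- replace 2 occurrence(s) of y with (y + x)
  => ( ( y + x ) * ( y + x ) ) >= 11
stmt 3: x := x + y  -- replace 2 occurrence(s) of x with (x + y)
  => ( ( y + ( x + y ) ) * ( y + ( x + y ) ) ) >= 11
stmt 2: y := z - 4  -- replace 4 occurrence(s) of y with (z - 4)
  => ( ( ( z - 4 ) + ( x + ( z - 4 ) ) ) * ( ( z - 4 ) + ( x + ( z - 4 ) ) ) ) >= 11
stmt 1: y := 5 - z  -- replace 0 occurrence(s) of y with (5 - z)
  => ( ( ( z - 4 ) + ( x + ( z - 4 ) ) ) * ( ( z - 4 ) + ( x + ( z - 4 ) ) ) ) >= 11

Answer: ( ( ( z - 4 ) + ( x + ( z - 4 ) ) ) * ( ( z - 4 ) + ( x + ( z - 4 ) ) ) ) >= 11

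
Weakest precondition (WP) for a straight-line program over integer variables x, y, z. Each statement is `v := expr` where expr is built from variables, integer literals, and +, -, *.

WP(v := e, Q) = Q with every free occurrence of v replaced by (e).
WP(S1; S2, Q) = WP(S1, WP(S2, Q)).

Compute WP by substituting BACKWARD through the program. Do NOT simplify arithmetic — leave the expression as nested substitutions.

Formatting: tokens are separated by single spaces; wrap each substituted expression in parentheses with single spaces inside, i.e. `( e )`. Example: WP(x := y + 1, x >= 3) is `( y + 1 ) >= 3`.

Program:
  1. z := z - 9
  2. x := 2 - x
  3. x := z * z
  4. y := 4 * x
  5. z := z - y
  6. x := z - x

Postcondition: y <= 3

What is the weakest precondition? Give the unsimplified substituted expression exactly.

Answer: ( 4 * ( ( z - 9 ) * ( z - 9 ) ) ) <= 3

Derivation:
post: y <= 3
stmt 6: x := z - x  -- replace 0 occurrence(s) of x with (z - x)
  => y <= 3
stmt 5: z := z - y  -- replace 0 occurrence(s) of z with (z - y)
  => y <= 3
stmt 4: y := 4 * x  -- replace 1 occurrence(s) of y with (4 * x)
  => ( 4 * x ) <= 3
stmt 3: x := z * z  -- replace 1 occurrence(s) of x with (z * z)
  => ( 4 * ( z * z ) ) <= 3
stmt 2: x := 2 - x  -- replace 0 occurrence(s) of x with (2 - x)
  => ( 4 * ( z * z ) ) <= 3
stmt 1: z := z - 9  -- replace 2 occurrence(s) of z with (z - 9)
  => ( 4 * ( ( z - 9 ) * ( z - 9 ) ) ) <= 3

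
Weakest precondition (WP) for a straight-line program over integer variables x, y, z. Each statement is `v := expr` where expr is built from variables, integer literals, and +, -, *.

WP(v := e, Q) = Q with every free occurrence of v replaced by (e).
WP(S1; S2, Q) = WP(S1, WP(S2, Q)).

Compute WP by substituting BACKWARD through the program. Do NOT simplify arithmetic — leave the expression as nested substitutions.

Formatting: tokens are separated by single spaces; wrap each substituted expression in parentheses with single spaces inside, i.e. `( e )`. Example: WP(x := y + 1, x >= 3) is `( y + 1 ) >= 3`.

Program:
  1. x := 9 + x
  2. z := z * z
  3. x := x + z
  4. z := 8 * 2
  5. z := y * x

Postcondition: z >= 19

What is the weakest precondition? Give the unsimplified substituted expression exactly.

post: z >= 19
stmt 5: z := y * x  -- replace 1 occurrence(s) of z with (y * x)
  => ( y * x ) >= 19
stmt 4: z := 8 * 2  -- replace 0 occurrence(s) of z with (8 * 2)
  => ( y * x ) >= 19
stmt 3: x := x + z  -- replace 1 occurrence(s) of x with (x + z)
  => ( y * ( x + z ) ) >= 19
stmt 2: z := z * z  -- replace 1 occurrence(s) of z with (z * z)
  => ( y * ( x + ( z * z ) ) ) >= 19
stmt 1: x := 9 + x  -- replace 1 occurrence(s) of x with (9 + x)
  => ( y * ( ( 9 + x ) + ( z * z ) ) ) >= 19

Answer: ( y * ( ( 9 + x ) + ( z * z ) ) ) >= 19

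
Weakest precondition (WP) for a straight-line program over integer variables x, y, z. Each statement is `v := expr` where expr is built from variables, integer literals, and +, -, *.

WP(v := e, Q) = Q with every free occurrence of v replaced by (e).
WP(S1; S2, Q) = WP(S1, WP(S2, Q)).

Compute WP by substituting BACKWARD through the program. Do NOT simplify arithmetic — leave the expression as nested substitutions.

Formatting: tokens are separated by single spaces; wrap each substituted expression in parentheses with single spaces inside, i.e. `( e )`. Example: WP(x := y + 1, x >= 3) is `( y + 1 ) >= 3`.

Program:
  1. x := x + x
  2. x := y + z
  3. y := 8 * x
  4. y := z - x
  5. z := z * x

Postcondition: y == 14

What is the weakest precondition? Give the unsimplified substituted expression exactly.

Answer: ( z - ( y + z ) ) == 14

Derivation:
post: y == 14
stmt 5: z := z * x  -- replace 0 occurrence(s) of z with (z * x)
  => y == 14
stmt 4: y := z - x  -- replace 1 occurrence(s) of y with (z - x)
  => ( z - x ) == 14
stmt 3: y := 8 * x  -- replace 0 occurrence(s) of y with (8 * x)
  => ( z - x ) == 14
stmt 2: x := y + z  -- replace 1 occurrence(s) of x with (y + z)
  => ( z - ( y + z ) ) == 14
stmt 1: x := x + x  -- replace 0 occurrence(s) of x with (x + x)
  => ( z - ( y + z ) ) == 14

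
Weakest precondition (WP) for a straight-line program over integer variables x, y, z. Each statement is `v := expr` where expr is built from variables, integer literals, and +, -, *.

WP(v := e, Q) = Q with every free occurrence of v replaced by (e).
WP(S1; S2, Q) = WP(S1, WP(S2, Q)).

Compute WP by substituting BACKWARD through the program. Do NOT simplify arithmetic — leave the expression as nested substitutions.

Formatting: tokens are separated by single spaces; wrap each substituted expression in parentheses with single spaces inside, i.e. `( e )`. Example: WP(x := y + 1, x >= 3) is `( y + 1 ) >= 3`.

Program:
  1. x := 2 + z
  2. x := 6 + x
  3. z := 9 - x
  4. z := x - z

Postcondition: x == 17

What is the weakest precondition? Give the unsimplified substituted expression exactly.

Answer: ( 6 + ( 2 + z ) ) == 17

Derivation:
post: x == 17
stmt 4: z := x - z  -- replace 0 occurrence(s) of z with (x - z)
  => x == 17
stmt 3: z := 9 - x  -- replace 0 occurrence(s) of z with (9 - x)
  => x == 17
stmt 2: x := 6 + x  -- replace 1 occurrence(s) of x with (6 + x)
  => ( 6 + x ) == 17
stmt 1: x := 2 + z  -- replace 1 occurrence(s) of x with (2 + z)
  => ( 6 + ( 2 + z ) ) == 17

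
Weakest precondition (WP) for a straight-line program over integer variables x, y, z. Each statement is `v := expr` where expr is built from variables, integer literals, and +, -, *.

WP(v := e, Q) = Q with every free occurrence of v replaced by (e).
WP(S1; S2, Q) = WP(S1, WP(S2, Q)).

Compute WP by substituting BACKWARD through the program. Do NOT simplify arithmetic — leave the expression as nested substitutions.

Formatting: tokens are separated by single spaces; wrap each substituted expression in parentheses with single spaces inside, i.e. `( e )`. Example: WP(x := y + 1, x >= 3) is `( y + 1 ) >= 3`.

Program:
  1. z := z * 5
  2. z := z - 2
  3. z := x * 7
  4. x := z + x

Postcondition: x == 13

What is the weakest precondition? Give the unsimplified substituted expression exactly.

Answer: ( ( x * 7 ) + x ) == 13

Derivation:
post: x == 13
stmt 4: x := z + x  -- replace 1 occurrence(s) of x with (z + x)
  => ( z + x ) == 13
stmt 3: z := x * 7  -- replace 1 occurrence(s) of z with (x * 7)
  => ( ( x * 7 ) + x ) == 13
stmt 2: z := z - 2  -- replace 0 occurrence(s) of z with (z - 2)
  => ( ( x * 7 ) + x ) == 13
stmt 1: z := z * 5  -- replace 0 occurrence(s) of z with (z * 5)
  => ( ( x * 7 ) + x ) == 13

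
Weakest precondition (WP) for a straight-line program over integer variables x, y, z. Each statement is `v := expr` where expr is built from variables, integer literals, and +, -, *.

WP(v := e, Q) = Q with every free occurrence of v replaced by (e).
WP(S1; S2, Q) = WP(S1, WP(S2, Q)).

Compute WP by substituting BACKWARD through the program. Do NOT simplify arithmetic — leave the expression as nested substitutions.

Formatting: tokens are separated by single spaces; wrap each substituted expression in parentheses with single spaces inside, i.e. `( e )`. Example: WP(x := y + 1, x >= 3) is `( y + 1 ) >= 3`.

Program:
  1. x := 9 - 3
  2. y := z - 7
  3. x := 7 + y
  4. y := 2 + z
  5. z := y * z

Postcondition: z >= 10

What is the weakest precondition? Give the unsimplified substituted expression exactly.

Answer: ( ( 2 + z ) * z ) >= 10

Derivation:
post: z >= 10
stmt 5: z := y * z  -- replace 1 occurrence(s) of z with (y * z)
  => ( y * z ) >= 10
stmt 4: y := 2 + z  -- replace 1 occurrence(s) of y with (2 + z)
  => ( ( 2 + z ) * z ) >= 10
stmt 3: x := 7 + y  -- replace 0 occurrence(s) of x with (7 + y)
  => ( ( 2 + z ) * z ) >= 10
stmt 2: y := z - 7  -- replace 0 occurrence(s) of y with (z - 7)
  => ( ( 2 + z ) * z ) >= 10
stmt 1: x := 9 - 3  -- replace 0 occurrence(s) of x with (9 - 3)
  => ( ( 2 + z ) * z ) >= 10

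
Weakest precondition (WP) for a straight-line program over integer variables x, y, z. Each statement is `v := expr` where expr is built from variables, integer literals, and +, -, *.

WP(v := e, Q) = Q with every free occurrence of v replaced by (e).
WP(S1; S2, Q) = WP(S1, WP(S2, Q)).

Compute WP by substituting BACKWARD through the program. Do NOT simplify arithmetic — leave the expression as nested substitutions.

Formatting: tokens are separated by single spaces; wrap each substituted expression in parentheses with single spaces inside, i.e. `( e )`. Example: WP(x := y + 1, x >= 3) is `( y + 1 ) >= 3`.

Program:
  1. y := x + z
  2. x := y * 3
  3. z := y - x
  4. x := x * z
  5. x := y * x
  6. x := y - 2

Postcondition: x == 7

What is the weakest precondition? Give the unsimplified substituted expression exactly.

Answer: ( ( x + z ) - 2 ) == 7

Derivation:
post: x == 7
stmt 6: x := y - 2  -- replace 1 occurrence(s) of x with (y - 2)
  => ( y - 2 ) == 7
stmt 5: x := y * x  -- replace 0 occurrence(s) of x with (y * x)
  => ( y - 2 ) == 7
stmt 4: x := x * z  -- replace 0 occurrence(s) of x with (x * z)
  => ( y - 2 ) == 7
stmt 3: z := y - x  -- replace 0 occurrence(s) of z with (y - x)
  => ( y - 2 ) == 7
stmt 2: x := y * 3  -- replace 0 occurrence(s) of x with (y * 3)
  => ( y - 2 ) == 7
stmt 1: y := x + z  -- replace 1 occurrence(s) of y with (x + z)
  => ( ( x + z ) - 2 ) == 7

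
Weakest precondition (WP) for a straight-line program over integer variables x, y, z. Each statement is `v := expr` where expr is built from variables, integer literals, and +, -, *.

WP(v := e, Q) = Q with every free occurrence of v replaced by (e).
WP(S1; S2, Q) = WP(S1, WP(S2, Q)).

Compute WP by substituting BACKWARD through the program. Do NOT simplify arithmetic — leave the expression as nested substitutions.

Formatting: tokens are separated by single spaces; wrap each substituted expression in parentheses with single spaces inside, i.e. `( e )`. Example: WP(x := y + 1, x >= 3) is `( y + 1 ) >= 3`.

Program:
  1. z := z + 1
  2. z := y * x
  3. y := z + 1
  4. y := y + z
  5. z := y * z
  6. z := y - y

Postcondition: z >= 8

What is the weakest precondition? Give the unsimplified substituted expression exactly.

post: z >= 8
stmt 6: z := y - y  -- replace 1 occurrence(s) of z with (y - y)
  => ( y - y ) >= 8
stmt 5: z := y * z  -- replace 0 occurrence(s) of z with (y * z)
  => ( y - y ) >= 8
stmt 4: y := y + z  -- replace 2 occurrence(s) of y with (y + z)
  => ( ( y + z ) - ( y + z ) ) >= 8
stmt 3: y := z + 1  -- replace 2 occurrence(s) of y with (z + 1)
  => ( ( ( z + 1 ) + z ) - ( ( z + 1 ) + z ) ) >= 8
stmt 2: z := y * x  -- replace 4 occurrence(s) of z with (y * x)
  => ( ( ( ( y * x ) + 1 ) + ( y * x ) ) - ( ( ( y * x ) + 1 ) + ( y * x ) ) ) >= 8
stmt 1: z := z + 1  -- replace 0 occurrence(s) of z with (z + 1)
  => ( ( ( ( y * x ) + 1 ) + ( y * x ) ) - ( ( ( y * x ) + 1 ) + ( y * x ) ) ) >= 8

Answer: ( ( ( ( y * x ) + 1 ) + ( y * x ) ) - ( ( ( y * x ) + 1 ) + ( y * x ) ) ) >= 8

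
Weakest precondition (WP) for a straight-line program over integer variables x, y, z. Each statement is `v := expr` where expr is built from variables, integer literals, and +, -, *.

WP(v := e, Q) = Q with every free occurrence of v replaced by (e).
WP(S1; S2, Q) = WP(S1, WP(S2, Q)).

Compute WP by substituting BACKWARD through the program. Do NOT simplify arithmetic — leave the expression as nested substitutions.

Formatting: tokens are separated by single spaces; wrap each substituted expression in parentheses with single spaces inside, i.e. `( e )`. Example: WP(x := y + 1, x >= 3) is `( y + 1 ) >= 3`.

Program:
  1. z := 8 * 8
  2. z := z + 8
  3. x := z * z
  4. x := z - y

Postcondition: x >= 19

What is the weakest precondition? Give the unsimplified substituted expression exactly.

post: x >= 19
stmt 4: x := z - y  -- replace 1 occurrence(s) of x with (z - y)
  => ( z - y ) >= 19
stmt 3: x := z * z  -- replace 0 occurrence(s) of x with (z * z)
  => ( z - y ) >= 19
stmt 2: z := z + 8  -- replace 1 occurrence(s) of z with (z + 8)
  => ( ( z + 8 ) - y ) >= 19
stmt 1: z := 8 * 8  -- replace 1 occurrence(s) of z with (8 * 8)
  => ( ( ( 8 * 8 ) + 8 ) - y ) >= 19

Answer: ( ( ( 8 * 8 ) + 8 ) - y ) >= 19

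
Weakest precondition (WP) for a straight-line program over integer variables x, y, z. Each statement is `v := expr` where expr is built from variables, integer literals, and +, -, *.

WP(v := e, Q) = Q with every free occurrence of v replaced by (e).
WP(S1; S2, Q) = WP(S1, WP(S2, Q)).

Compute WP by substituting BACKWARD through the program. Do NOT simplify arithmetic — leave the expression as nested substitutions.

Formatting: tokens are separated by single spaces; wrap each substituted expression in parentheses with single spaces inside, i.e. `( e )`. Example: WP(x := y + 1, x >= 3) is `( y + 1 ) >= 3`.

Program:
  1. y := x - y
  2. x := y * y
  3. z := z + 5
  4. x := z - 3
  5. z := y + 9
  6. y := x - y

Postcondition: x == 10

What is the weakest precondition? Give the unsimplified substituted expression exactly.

post: x == 10
stmt 6: y := x - y  -- replace 0 occurrence(s) of y with (x - y)
  => x == 10
stmt 5: z := y + 9  -- replace 0 occurrence(s) of z with (y + 9)
  => x == 10
stmt 4: x := z - 3  -- replace 1 occurrence(s) of x with (z - 3)
  => ( z - 3 ) == 10
stmt 3: z := z + 5  -- replace 1 occurrence(s) of z with (z + 5)
  => ( ( z + 5 ) - 3 ) == 10
stmt 2: x := y * y  -- replace 0 occurrence(s) of x with (y * y)
  => ( ( z + 5 ) - 3 ) == 10
stmt 1: y := x - y  -- replace 0 occurrence(s) of y with (x - y)
  => ( ( z + 5 ) - 3 ) == 10

Answer: ( ( z + 5 ) - 3 ) == 10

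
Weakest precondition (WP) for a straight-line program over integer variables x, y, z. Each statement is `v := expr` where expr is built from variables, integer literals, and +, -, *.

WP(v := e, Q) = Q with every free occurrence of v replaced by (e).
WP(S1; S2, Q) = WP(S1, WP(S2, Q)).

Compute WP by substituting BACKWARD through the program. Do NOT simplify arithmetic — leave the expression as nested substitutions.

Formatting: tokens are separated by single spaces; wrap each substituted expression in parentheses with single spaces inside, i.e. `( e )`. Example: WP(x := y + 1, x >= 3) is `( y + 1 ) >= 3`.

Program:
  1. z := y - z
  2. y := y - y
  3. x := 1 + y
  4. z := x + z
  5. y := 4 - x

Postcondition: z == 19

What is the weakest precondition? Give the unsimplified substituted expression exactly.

Answer: ( ( 1 + ( y - y ) ) + ( y - z ) ) == 19

Derivation:
post: z == 19
stmt 5: y := 4 - x  -- replace 0 occurrence(s) of y with (4 - x)
  => z == 19
stmt 4: z := x + z  -- replace 1 occurrence(s) of z with (x + z)
  => ( x + z ) == 19
stmt 3: x := 1 + y  -- replace 1 occurrence(s) of x with (1 + y)
  => ( ( 1 + y ) + z ) == 19
stmt 2: y := y - y  -- replace 1 occurrence(s) of y with (y - y)
  => ( ( 1 + ( y - y ) ) + z ) == 19
stmt 1: z := y - z  -- replace 1 occurrence(s) of z with (y - z)
  => ( ( 1 + ( y - y ) ) + ( y - z ) ) == 19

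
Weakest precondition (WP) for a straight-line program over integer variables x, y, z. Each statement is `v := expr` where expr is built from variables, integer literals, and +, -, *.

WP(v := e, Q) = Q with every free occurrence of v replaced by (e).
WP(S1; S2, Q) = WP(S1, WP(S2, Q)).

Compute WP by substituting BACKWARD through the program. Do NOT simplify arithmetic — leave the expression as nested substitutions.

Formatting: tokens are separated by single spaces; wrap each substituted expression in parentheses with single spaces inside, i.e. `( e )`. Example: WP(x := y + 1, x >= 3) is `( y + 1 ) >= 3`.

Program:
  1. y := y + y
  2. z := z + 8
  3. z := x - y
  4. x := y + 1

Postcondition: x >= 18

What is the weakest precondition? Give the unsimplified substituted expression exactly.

post: x >= 18
stmt 4: x := y + 1  -- replace 1 occurrence(s) of x with (y + 1)
  => ( y + 1 ) >= 18
stmt 3: z := x - y  -- replace 0 occurrence(s) of z with (x - y)
  => ( y + 1 ) >= 18
stmt 2: z := z + 8  -- replace 0 occurrence(s) of z with (z + 8)
  => ( y + 1 ) >= 18
stmt 1: y := y + y  -- replace 1 occurrence(s) of y with (y + y)
  => ( ( y + y ) + 1 ) >= 18

Answer: ( ( y + y ) + 1 ) >= 18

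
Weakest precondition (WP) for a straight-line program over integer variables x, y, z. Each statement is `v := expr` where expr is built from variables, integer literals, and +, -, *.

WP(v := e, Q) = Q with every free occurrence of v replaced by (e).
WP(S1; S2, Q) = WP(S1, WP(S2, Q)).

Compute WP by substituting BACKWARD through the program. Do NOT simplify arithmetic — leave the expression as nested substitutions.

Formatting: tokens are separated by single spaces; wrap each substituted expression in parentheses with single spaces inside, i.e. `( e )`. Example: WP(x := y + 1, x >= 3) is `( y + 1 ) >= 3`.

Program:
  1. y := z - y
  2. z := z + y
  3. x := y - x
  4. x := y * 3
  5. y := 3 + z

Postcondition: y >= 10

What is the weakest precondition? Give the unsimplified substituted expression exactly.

post: y >= 10
stmt 5: y := 3 + z  -- replace 1 occurrence(s) of y with (3 + z)
  => ( 3 + z ) >= 10
stmt 4: x := y * 3  -- replace 0 occurrence(s) of x with (y * 3)
  => ( 3 + z ) >= 10
stmt 3: x := y - x  -- replace 0 occurrence(s) of x with (y - x)
  => ( 3 + z ) >= 10
stmt 2: z := z + y  -- replace 1 occurrence(s) of z with (z + y)
  => ( 3 + ( z + y ) ) >= 10
stmt 1: y := z - y  -- replace 1 occurrence(s) of y with (z - y)
  => ( 3 + ( z + ( z - y ) ) ) >= 10

Answer: ( 3 + ( z + ( z - y ) ) ) >= 10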